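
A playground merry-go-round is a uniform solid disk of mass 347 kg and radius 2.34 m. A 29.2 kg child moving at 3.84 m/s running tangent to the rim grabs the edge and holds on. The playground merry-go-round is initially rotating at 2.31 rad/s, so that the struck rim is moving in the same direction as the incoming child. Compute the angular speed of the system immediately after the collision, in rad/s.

|ω_f| ≈ 2.21 rad/s

About the axle the impulsive forces during the collision are internal, so angular momentum about that axis is conserved.
I_p = ½(347)(2.34)² = 950.0 kg·m². Taking the sense of the child's angular momentum as positive, L_{child} = m v R = (29.2)(3.84)(2.34) = 262.4 kg·m²/s.
L_i = +I_p ω_p + m v R = +(950.0)(2.31) + 262.4 = 2457 kg·m²/s.
After sticking, I_f = I_p + m R² = 950.0 + (29.2)(2.34)² = 1110 kg·m².
ω_f = L_i / I_f = 2457 / 1110 = 2.214 rad/s.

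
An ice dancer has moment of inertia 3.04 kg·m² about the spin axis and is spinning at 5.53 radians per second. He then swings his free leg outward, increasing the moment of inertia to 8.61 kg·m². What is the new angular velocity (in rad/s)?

ω₂ ≈ 1.95 rad/s

No external torque acts about the spin axis, so angular momentum is conserved.
ω₂ = I₁ω₁ / I₂ = (3.040)(5.53 rad/s) / (8.610) = 1.953 rad/s.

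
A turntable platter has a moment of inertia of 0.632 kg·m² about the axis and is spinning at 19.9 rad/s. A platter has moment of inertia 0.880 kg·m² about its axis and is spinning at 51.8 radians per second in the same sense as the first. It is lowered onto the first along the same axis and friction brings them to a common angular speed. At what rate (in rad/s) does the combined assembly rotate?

|ω_f| ≈ 38.5 rad/s

The coupling torques are internal; angular momentum about the shared axis is conserved.
Taking A's sense as positive: L = (0.6320)(19.9) + (0.8800)(51.8) = 58.16 kg·m²·rad/s.
Combined I = 0.6320 + 0.8800 = 1.512 kg·m².
ω_f = L / I = 58.16 / 1.512 = 38.47 rad/s.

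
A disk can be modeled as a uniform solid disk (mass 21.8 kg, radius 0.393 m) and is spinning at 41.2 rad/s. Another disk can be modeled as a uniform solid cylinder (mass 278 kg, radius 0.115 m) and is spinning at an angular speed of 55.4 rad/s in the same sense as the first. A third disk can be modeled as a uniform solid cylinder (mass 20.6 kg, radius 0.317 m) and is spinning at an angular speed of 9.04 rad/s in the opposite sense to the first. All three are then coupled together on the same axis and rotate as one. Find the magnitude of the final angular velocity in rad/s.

|ω_f| ≈ 35.5 rad/s

No external torque acts about the common axis, so total angular momentum is conserved.
Moments of inertia: I_A = ½(21.8)(0.393)² = 1.683 kg·m²; I_B = ½(278)(0.115)² = 1.838 kg·m²; I_C = ½(20.6)(0.317)² = 1.035 kg·m².
Taking A's sense as positive: L = (1.683)(41.2) + (1.838)(55.4) − (1.035)(9.04) = 161.8 kg·m²·rad/s.
Combined I = 1.683 + 1.838 + 1.035 = 4.557 kg·m².
ω_f = L / I = 161.8 / 4.557 = 35.52 rad/s.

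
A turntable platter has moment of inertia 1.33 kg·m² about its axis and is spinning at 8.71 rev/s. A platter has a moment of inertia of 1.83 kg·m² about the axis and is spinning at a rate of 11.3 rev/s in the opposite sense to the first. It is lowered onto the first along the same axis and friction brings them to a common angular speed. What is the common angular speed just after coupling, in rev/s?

The coupling torques are internal; angular momentum about the shared axis is conserved.
Taking A's sense as positive: L = (1.330)(8.71) − (1.830)(11.3) = -9.095 kg·m²·rev/s.
Combined I = 1.330 + 1.830 = 3.160 kg·m².
ω_f = L / I = -9.095 / 3.160 = -2.878 rev/s.

|ω_f| ≈ 2.88 rev/s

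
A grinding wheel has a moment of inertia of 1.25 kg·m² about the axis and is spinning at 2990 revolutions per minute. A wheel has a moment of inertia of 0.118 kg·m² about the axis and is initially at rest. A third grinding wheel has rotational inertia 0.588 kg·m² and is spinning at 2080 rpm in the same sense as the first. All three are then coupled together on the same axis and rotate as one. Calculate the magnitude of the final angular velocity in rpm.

The coupling torques are internal; angular momentum about the shared axis is conserved.
Taking A's sense as positive: L = (1.250)(2990) + (0.5880)(2080) = 4961 kg·m²·rpm.
Combined I = 1.250 + 0.1180 + 0.5880 = 1.956 kg·m².
ω_f = L / I = 4961 / 1.956 = 2536 rpm.

|ω_f| ≈ 2540 rpm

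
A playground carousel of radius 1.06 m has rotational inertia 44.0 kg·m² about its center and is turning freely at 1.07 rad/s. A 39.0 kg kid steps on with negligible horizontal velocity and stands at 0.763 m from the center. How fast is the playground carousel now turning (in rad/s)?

No external torque acts about the center; L_before = L_after.
Added inertia Σmr² = (39.0)(0.763)² = 22.70 kg·m²; I_f = 44.00 + 22.70 = 66.70 kg·m².
ω_f = I_p ω_i / I_f = (44.00)(1.07) / 66.70 = 0.7058 rad/s.

ω_f ≈ 0.706 rad/s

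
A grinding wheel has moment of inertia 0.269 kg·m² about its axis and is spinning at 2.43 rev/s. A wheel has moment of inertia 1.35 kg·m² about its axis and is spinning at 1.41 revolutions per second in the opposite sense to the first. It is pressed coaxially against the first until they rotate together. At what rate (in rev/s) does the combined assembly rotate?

|ω_f| ≈ 0.772 rev/s

The coupling torques are internal; angular momentum about the shared axis is conserved.
Taking A's sense as positive: L = (0.2690)(2.43) − (1.350)(1.41) = -1.250 kg·m²·rev/s.
Combined I = 0.2690 + 1.350 = 1.619 kg·m².
ω_f = L / I = -1.250 / 1.619 = -0.7720 rev/s.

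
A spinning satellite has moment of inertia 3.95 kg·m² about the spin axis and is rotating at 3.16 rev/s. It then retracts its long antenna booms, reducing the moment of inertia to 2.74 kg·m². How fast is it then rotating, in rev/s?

With no external torque about the axis, L is conserved: I₁ω₁ = I₂ω₂.
ω₂ = I₁ω₁ / I₂ = (3.950)(3.16 rev/s) / (2.740) = 4.555 rev/s.

ω₂ ≈ 4.56 rev/s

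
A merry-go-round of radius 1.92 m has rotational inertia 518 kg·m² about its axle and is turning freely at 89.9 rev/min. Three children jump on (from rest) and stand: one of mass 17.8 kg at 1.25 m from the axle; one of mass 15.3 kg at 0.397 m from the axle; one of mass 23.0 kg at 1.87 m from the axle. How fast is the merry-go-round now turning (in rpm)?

ω_f ≈ 74.1 rpm

The added mass arrives with no angular momentum about the axle, and any external torque about the axle is negligible, so the system's angular momentum is conserved.
Added inertia Σmr² = (17.8)(1.25)² + (15.3)(0.397)² + (23.0)(1.87)² = 110.7 kg·m²; I_f = 518.0 + 110.7 = 628.7 kg·m².
ω_f = I_p ω_i / I_f = (518.0)(89.9) / 628.7 = 74.08 rpm.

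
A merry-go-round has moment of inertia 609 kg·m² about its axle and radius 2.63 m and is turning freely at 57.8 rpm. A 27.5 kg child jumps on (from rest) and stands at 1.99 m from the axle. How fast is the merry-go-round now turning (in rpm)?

The added mass arrives with no angular momentum about the axle, and any external torque about the axle is negligible, so the system's angular momentum is conserved.
Added inertia Σmr² = (27.5)(1.99)² = 108.9 kg·m²; I_f = 609.0 + 108.9 = 717.9 kg·m².
ω_f = I_p ω_i / I_f = (609.0)(57.8) / 717.9 = 49.03 rpm.

ω_f ≈ 49.0 rpm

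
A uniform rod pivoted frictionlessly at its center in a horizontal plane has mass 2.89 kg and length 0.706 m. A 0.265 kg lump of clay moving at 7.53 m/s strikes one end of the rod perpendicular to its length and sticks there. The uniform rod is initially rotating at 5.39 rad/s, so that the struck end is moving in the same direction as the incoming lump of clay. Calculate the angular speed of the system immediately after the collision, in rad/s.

About the pivot the impulsive forces during the collision are internal, so angular momentum about that axis is conserved.
I_p = (1/12)(2.89)(0.706)² = 0.1200 kg·m². Taking the sense of the lump of clay's angular momentum as positive, L_{lump} = m v R = (0.265)(7.53)(0.706/2) = 0.7044 kg·m²/s.
L_i = +I_p ω_p + m v R = +(0.1200)(5.39) + 0.7044 = 1.351 kg·m²/s.
After sticking, I_f = I_p + m R² = 0.1200 + (0.265)(0.706/2)² = 0.1531 kg·m².
ω_f = L_i / I_f = 1.351 / 0.1531 = 8.829 rad/s.

|ω_f| ≈ 8.83 rad/s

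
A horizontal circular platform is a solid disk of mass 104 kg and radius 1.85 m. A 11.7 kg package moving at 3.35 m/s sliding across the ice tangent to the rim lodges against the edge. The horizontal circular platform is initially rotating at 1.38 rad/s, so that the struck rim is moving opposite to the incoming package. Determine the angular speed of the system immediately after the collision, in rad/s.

|ω_f| ≈ 0.794 rad/s

The axle reaction passes through the central axle and exerts no torque about it; angular momentum about the central axle is conserved through the impact.
I_p = ½(104)(1.85)² = 178.0 kg·m². Taking the sense of the package's angular momentum as positive, L_{package} = m v R = (11.7)(3.35)(1.85) = 72.51 kg·m²/s.
L_i = −I_p ω_p + m v R = −(178.0)(1.38) + 72.51 = -173.1 kg·m²/s.
After sticking, I_f = I_p + m R² = 178.0 + (11.7)(1.85)² = 218.0 kg·m².
ω_f = L_i / I_f = -173.1 / 218.0 = -0.7939 rad/s.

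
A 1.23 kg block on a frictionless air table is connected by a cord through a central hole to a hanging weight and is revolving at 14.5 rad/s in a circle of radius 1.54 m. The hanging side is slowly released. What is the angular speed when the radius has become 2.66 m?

No torque about the axis ⇒ m r₁² ω₁ = m r₂² ω₂.
ω₂ = ω₁ (r₁/r₂)² = (14.5)(1.54/2.66)² = 4.860 rad/s.

ω₂ ≈ 4.86 rad/s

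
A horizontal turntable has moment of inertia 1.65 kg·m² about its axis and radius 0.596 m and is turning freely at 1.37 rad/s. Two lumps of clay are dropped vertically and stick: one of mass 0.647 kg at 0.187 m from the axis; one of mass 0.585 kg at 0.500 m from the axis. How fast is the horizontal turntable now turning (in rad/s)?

ω_f ≈ 1.24 rad/s

No external torque acts about the axis; L_before = L_after.
Added inertia Σmr² = (0.647)(0.187)² + (0.585)(0.500)² = 0.1689 kg·m²; I_f = 1.650 + 0.1689 = 1.819 kg·m².
ω_f = I_p ω_i / I_f = (1.650)(1.37) / 1.819 = 1.243 rad/s.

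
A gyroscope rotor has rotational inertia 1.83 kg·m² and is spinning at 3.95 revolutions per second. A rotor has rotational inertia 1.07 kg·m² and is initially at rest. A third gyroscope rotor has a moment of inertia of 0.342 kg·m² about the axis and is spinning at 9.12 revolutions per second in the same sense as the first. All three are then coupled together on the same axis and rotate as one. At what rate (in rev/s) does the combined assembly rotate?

No external torque acts about the common axis, so total angular momentum is conserved.
Taking A's sense as positive: L = (1.830)(3.95) + (0.3420)(9.12) = 10.35 kg·m²·rev/s.
Combined I = 1.830 + 1.070 + 0.3420 = 3.242 kg·m².
ω_f = L / I = 10.35 / 3.242 = 3.192 rev/s.

|ω_f| ≈ 3.19 rev/s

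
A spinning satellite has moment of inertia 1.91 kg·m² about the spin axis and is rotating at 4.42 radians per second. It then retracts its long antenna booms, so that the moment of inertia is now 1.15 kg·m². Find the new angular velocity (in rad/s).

Angular momentum about the spin axis is conserved since the torque about it is zero.
ω₂ = I₁ω₁ / I₂ = (1.910)(4.42 rad/s) / (1.150) = 7.341 rad/s.

ω₂ ≈ 7.34 rad/s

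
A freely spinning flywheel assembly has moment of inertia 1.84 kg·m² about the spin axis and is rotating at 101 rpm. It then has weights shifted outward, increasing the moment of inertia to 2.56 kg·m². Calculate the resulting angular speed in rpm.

No external torque acts about the spin axis, so angular momentum is conserved.
ω₂ = I₁ω₁ / I₂ = (1.840)(101 rpm) / (2.560) = 72.59 rpm.

ω₂ ≈ 72.6 rpm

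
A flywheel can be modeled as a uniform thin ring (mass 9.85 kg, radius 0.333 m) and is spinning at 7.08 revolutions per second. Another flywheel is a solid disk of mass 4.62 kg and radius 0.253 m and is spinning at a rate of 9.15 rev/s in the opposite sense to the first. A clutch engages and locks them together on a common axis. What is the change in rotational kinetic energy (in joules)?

ΔKE ≈ -677 J

The coupling torques are internal; angular momentum about the shared axis is conserved.
Moments of inertia: I_A = (9.85)(0.333)² = 1.092 kg·m²; I_B = ½(4.62)(0.253)² = 0.1479 kg·m².
Taking A's sense as positive: L = (1.092)(7.08) − (0.1479)(9.15) = 6.380 kg·m²·rev/s.
Combined I = 1.092 + 0.1479 = 1.240 kg·m².
ω_f = L / I = 6.380 / 1.240 = 5.145 rev/s.
KE_i = ½ΣIω² = 1325 J; KE_f = ½(1.240)(32.33)² = 648.0 J.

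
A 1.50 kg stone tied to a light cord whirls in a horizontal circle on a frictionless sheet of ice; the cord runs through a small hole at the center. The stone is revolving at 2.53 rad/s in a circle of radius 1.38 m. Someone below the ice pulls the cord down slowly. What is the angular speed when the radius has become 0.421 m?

ω₂ ≈ 27.2 rad/s

No torque about the axis ⇒ m r₁² ω₁ = m r₂² ω₂.
ω₂ = ω₁ (r₁/r₂)² = (2.53)(1.38/0.421)² = 27.18 rad/s.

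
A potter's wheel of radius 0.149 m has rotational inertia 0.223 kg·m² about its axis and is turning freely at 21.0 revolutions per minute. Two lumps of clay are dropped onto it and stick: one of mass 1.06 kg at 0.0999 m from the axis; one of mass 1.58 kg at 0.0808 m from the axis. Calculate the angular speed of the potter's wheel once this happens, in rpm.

No external torque acts about the axis; L_before = L_after.
Added inertia Σmr² = (1.06)(0.0999)² + (1.58)(0.0808)² = 0.02089 kg·m²; I_f = 0.2230 + 0.02089 = 0.2439 kg·m².
ω_f = I_p ω_i / I_f = (0.2230)(21.0) / 0.2439 = 19.20 rpm.

ω_f ≈ 19.2 rpm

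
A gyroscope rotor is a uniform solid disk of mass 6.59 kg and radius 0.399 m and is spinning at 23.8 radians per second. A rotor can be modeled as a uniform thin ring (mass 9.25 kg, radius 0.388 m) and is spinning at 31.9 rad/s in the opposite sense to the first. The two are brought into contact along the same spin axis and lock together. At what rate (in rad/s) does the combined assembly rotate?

|ω_f| ≈ 16.7 rad/s

No external torque acts about the common axis, so total angular momentum is conserved.
Moments of inertia: I_A = ½(6.59)(0.399)² = 0.5246 kg·m²; I_B = (9.25)(0.388)² = 1.393 kg·m².
Taking A's sense as positive: L = (0.5246)(23.8) − (1.393)(31.9) = -31.94 kg·m²·rad/s.
Combined I = 0.5246 + 1.393 = 1.917 kg·m².
ω_f = L / I = -31.94 / 1.917 = -16.66 rad/s.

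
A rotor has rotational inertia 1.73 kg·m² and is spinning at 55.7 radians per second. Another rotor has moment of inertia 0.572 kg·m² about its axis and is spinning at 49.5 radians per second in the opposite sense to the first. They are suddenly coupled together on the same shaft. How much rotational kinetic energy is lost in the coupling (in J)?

ΔKE lost ≈ 2380 J

The coupling torques are internal; angular momentum about the shared axis is conserved.
Taking A's sense as positive: L = (1.730)(55.7) − (0.5720)(49.5) = 68.05 kg·m²·rad/s.
Combined I = 1.730 + 0.5720 = 2.302 kg·m².
ω_f = L / I = 68.05 / 2.302 = 29.56 rad/s.
KE_i = ½ΣIω² = 3384 J; KE_f = ½(2.302)(29.56)² = 1006 J.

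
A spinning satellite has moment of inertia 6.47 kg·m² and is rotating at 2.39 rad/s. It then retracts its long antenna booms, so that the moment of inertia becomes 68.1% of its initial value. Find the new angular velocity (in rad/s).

Angular momentum about the spin axis is conserved since the torque about it is zero.
I₂ = 0.681 × 6.47 = 4.406 kg·m².
ω₂ = I₁ω₁ / I₂ = (6.470)(2.39 rad/s) / (4.406) = 3.510 rad/s.

ω₂ ≈ 3.51 rad/s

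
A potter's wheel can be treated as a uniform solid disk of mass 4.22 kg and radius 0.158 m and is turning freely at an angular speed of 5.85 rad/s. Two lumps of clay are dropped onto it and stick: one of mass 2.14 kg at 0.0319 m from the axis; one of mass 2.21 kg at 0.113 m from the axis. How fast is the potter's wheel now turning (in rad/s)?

The added mass arrives with no angular momentum about the axis, and any external torque about the axis is negligible, so the system's angular momentum is conserved.
I_p = ½(4.22)(0.158)² = 0.05267 kg·m².
Added inertia Σmr² = (2.14)(0.0319)² + (2.21)(0.113)² = 0.03040 kg·m²; I_f = 0.05267 + 0.03040 = 0.08307 kg·m².
ω_f = I_p ω_i / I_f = (0.05267)(5.85) / 0.08307 = 3.709 rad/s.

ω_f ≈ 3.71 rad/s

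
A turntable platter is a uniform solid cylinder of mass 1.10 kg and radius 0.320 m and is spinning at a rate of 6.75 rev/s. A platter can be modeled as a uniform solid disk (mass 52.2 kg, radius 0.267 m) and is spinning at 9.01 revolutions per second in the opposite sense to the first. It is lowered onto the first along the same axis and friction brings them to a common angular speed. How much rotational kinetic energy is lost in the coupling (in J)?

ΔKE lost ≈ 268 J

The coupling torques are internal; angular momentum about the shared axis is conserved.
Moments of inertia: I_A = ½(1.10)(0.320)² = 0.05632 kg·m²; I_B = ½(52.2)(0.267)² = 1.861 kg·m².
Taking A's sense as positive: L = (0.05632)(6.75) − (1.861)(9.01) = -16.38 kg·m²·rev/s.
Combined I = 0.05632 + 1.861 = 1.917 kg·m².
ω_f = L / I = -16.38 / 1.917 = -8.547 rev/s.
KE_i = ½ΣIω² = 3032 J; KE_f = ½(1.917)(53.70)² = 2764 J.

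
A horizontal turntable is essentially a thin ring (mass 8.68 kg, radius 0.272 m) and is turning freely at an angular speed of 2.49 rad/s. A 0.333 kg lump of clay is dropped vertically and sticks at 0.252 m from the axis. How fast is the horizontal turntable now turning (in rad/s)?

No external torque acts about the axis; L_before = L_after.
I_p = (8.68)(0.272)² = 0.6422 kg·m².
Added inertia Σmr² = (0.333)(0.252)² = 0.02115 kg·m²; I_f = 0.6422 + 0.02115 = 0.6633 kg·m².
ω_f = I_p ω_i / I_f = (0.6422)(2.49) / 0.6633 = 2.411 rad/s.

ω_f ≈ 2.41 rad/s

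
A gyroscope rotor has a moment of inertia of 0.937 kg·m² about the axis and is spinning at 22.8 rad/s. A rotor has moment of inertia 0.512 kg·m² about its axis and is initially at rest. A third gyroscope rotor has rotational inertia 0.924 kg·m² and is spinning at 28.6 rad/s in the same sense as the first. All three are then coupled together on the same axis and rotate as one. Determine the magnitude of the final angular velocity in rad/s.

|ω_f| ≈ 20.1 rad/s

The coupling torques are internal; angular momentum about the shared axis is conserved.
Taking A's sense as positive: L = (0.9370)(22.8) + (0.9240)(28.6) = 47.79 kg·m²·rad/s.
Combined I = 0.9370 + 0.5120 + 0.9240 = 2.373 kg·m².
ω_f = L / I = 47.79 / 2.373 = 20.14 rad/s.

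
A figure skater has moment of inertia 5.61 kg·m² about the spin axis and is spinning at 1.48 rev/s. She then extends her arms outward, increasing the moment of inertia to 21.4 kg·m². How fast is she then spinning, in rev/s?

ω₂ ≈ 0.388 rev/s

With no external torque about the axis, L is conserved: I₁ω₁ = I₂ω₂.
ω₂ = I₁ω₁ / I₂ = (5.610)(1.48 rev/s) / (21.40) = 0.3880 rev/s.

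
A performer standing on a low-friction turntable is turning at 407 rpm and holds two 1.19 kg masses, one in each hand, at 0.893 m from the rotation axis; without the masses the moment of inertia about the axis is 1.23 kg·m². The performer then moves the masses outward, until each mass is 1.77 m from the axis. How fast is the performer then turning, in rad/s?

No external torque acts about the spin axis, so angular momentum is conserved.
I₁ = 1.23 + 2(1.19)(0.893)² = 3.128 kg·m²; I₂ = 1.23 + 2(1.19)(1.77)² = 8.686 kg·m².
ω₂ = I₁ω₁ / I₂ = (3.128)(407 rpm) / (8.686) = 146.6 rpm = 15.35 rad/s.

ω₂ ≈ 15.3 rad/s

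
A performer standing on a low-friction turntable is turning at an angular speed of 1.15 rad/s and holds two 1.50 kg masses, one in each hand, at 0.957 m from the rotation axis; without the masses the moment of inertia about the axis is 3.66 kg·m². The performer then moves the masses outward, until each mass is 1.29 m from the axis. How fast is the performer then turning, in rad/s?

No external torque acts about the spin axis, so angular momentum is conserved.
I₁ = 3.66 + 2(1.50)(0.957)² = 6.408 kg·m²; I₂ = 3.66 + 2(1.50)(1.29)² = 8.652 kg·m².
ω₂ = I₁ω₁ / I₂ = (6.408)(1.15 rad/s) / (8.652) = 0.8516 rad/s.

ω₂ ≈ 0.852 rad/s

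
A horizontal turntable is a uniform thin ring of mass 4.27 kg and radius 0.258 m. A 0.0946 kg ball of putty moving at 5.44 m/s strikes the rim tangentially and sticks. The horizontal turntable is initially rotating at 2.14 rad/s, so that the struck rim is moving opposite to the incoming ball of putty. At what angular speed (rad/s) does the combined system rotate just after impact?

The axle reaction passes through the axle and exerts no torque about it; angular momentum about the axle is conserved through the impact.
I_p = (4.27)(0.258)² = 0.2842 kg·m². Taking the sense of the ball of putty's angular momentum as positive, L_{ball} = m v R = (0.0946)(5.44)(0.258) = 0.1328 kg·m²/s.
L_i = −I_p ω_p + m v R = −(0.2842)(2.14) + 0.1328 = -0.4755 kg·m²/s.
After sticking, I_f = I_p + m R² = 0.2842 + (0.0946)(0.258)² = 0.2905 kg·m².
ω_f = L_i / I_f = -0.4755 / 0.2905 = -1.637 rad/s.

|ω_f| ≈ 1.64 rad/s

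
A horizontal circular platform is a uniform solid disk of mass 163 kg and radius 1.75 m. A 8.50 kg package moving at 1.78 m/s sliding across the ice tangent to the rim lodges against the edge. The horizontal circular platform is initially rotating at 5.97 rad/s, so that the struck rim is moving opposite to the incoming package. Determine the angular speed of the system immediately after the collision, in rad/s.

|ω_f| ≈ 5.31 rad/s

About the central axle the impulsive forces during the collision are internal, so angular momentum about that axis is conserved.
I_p = ½(163)(1.75)² = 249.6 kg·m². Taking the sense of the package's angular momentum as positive, L_{package} = m v R = (8.50)(1.78)(1.75) = 26.48 kg·m²/s.
L_i = −I_p ω_p + m v R = −(249.6)(5.97) + 26.48 = -1464 kg·m²/s.
After sticking, I_f = I_p + m R² = 249.6 + (8.50)(1.75)² = 275.6 kg·m².
ω_f = L_i / I_f = -1464 / 275.6 = -5.310 rad/s.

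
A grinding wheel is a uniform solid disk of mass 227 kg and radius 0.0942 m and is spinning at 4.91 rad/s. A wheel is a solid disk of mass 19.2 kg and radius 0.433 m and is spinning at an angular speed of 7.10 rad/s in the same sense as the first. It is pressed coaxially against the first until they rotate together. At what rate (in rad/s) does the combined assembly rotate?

|ω_f| ≈ 6.31 rad/s

No external torque acts about the common axis, so total angular momentum is conserved.
Moments of inertia: I_A = ½(227)(0.0942)² = 1.007 kg·m²; I_B = ½(19.2)(0.433)² = 1.800 kg·m².
Taking A's sense as positive: L = (1.007)(4.91) + (1.800)(7.10) = 17.72 kg·m²·rad/s.
Combined I = 1.007 + 1.800 = 2.807 kg·m².
ω_f = L / I = 17.72 / 2.807 = 6.314 rad/s.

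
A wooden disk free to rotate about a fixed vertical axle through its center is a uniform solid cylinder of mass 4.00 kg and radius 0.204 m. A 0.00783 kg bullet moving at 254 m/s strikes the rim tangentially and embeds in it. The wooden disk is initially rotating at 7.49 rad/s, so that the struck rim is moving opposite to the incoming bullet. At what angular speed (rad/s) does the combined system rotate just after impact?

The axle reaction passes through the axle and exerts no torque about it; angular momentum about the axle is conserved through the impact.
I_p = ½(4.00)(0.204)² = 0.08323 kg·m². Taking the sense of the bullet's angular momentum as positive, L_{bullet} = m v R = (0.00783)(254)(0.204) = 0.4057 kg·m²/s.
L_i = −I_p ω_p + m v R = −(0.08323)(7.49) + 0.4057 = -0.2177 kg·m²/s.
After sticking, I_f = I_p + m R² = 0.08323 + (0.00783)(0.204)² = 0.08356 kg·m².
ω_f = L_i / I_f = -0.2177 / 0.08356 = -2.605 rad/s.

|ω_f| ≈ 2.61 rad/s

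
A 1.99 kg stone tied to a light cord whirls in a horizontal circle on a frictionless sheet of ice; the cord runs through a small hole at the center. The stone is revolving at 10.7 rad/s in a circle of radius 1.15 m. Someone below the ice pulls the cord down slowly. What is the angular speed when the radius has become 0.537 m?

The constraining force is radial, so m r² ω about the center is conserved.
ω₂ = ω₁ (r₁/r₂)² = (10.7)(1.15/0.537)² = 49.07 rad/s.

ω₂ ≈ 49.1 rad/s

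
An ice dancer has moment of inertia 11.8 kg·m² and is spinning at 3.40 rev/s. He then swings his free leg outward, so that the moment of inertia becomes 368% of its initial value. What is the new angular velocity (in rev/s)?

ω₂ ≈ 0.924 rev/s

With no external torque about the axis, L is conserved: I₁ω₁ = I₂ω₂.
I₂ = 3.68 × 11.8 = 43.42 kg·m².
ω₂ = I₁ω₁ / I₂ = (11.80)(3.40 rev/s) / (43.42) = 0.9239 rev/s.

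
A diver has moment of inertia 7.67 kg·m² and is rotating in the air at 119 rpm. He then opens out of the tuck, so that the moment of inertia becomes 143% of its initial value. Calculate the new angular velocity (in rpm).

ω₂ ≈ 83.2 rpm

No external torque acts about the spin axis, so angular momentum is conserved.
I₂ = 1.43 × 7.67 = 10.97 kg·m².
ω₂ = I₁ω₁ / I₂ = (7.670)(119 rpm) / (10.97) = 83.22 rpm.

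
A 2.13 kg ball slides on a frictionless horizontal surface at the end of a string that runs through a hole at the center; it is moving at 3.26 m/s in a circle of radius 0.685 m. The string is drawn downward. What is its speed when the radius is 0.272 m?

v₂ ≈ 8.21 m/s

The only horizontal force on the mass is along the cord (radial), so it exerts no torque about the hole and angular momentum m v r is conserved.
v₂ = v₁ r₁ / r₂ = (3.26)(0.685) / (0.272) = 8.210 m/s.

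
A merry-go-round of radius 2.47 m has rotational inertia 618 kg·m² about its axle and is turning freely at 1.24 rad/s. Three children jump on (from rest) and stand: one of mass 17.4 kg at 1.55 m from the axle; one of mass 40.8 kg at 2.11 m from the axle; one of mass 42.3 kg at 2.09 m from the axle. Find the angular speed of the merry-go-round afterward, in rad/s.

ω_f ≈ 0.747 rad/s

No external torque acts about the axle; L_before = L_after.
Added inertia Σmr² = (17.4)(1.55)² + (40.8)(2.11)² + (42.3)(2.09)² = 408.2 kg·m²; I_f = 618.0 + 408.2 = 1026 kg·m².
ω_f = I_p ω_i / I_f = (618.0)(1.24) / 1026 = 0.7467 rad/s.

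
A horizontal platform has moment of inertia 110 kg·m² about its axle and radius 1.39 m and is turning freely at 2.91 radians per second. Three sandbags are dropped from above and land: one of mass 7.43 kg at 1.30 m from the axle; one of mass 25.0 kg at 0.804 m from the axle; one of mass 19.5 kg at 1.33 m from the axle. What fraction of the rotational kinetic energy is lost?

fraction ≈ 0.365

No external torque acts about the axle; L_before = L_after.
Added inertia Σmr² = (7.43)(1.30)² + (25.0)(0.804)² + (19.5)(1.33)² = 63.21 kg·m²; I_f = 110.0 + 63.21 = 173.2 kg·m².
ω_f = I_p ω_i / I_f = (110.0)(2.91) / 173.2 = 1.848 rad/s.
KE_i = ½(110.0)(2.910 rad/s)² = 465.7 J; KE_f = ½(173.2)(1.848)² = 295.8 J.
Fraction lost = 0.3649.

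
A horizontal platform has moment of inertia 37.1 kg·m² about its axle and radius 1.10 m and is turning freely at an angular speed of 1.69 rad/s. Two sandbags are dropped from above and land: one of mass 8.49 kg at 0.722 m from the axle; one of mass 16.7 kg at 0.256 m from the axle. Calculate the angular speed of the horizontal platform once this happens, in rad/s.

The added mass arrives with no angular momentum about the axle, and any external torque about the axle is negligible, so the system's angular momentum is conserved.
Added inertia Σmr² = (8.49)(0.722)² + (16.7)(0.256)² = 5.520 kg·m²; I_f = 37.10 + 5.520 = 42.62 kg·m².
ω_f = I_p ω_i / I_f = (37.10)(1.69) / 42.62 = 1.471 rad/s.

ω_f ≈ 1.47 rad/s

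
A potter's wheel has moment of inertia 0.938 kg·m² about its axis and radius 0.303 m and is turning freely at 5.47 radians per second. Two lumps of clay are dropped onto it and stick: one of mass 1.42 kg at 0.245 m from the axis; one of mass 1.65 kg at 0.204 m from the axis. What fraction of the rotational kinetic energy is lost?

The added mass arrives with no angular momentum about the axis, and any external torque about the axis is negligible, so the system's angular momentum is conserved.
Added inertia Σmr² = (1.42)(0.245)² + (1.65)(0.204)² = 0.1539 kg·m²; I_f = 0.9380 + 0.1539 = 1.092 kg·m².
ω_f = I_p ω_i / I_f = (0.9380)(5.47) / 1.092 = 4.699 rad/s.
KE_i = ½(0.9380)(5.470 rad/s)² = 14.03 J; KE_f = ½(1.092)(4.699)² = 12.05 J.
Fraction lost = 0.1409.

fraction ≈ 0.141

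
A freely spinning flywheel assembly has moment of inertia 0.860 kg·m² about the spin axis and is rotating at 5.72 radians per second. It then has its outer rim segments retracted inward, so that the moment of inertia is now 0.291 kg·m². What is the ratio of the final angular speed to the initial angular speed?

ω₂/ω₁ ≈ 2.96

Angular momentum about the spin axis is conserved since the torque about it is zero.
ω₂/ω₁ = I₁/I₂ = 0.8600 / 0.2910 = 2.955.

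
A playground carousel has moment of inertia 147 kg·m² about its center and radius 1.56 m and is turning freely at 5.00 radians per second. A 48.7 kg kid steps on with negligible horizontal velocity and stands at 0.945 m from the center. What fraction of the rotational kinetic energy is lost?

The added mass arrives with no angular momentum about the center, and any external torque about the center is negligible, so the system's angular momentum is conserved.
Added inertia Σmr² = (48.7)(0.945)² = 43.49 kg·m²; I_f = 147.0 + 43.49 = 190.5 kg·m².
ω_f = I_p ω_i / I_f = (147.0)(5.00) / 190.5 = 3.858 rad/s.
KE_i = ½(147.0)(5.000 rad/s)² = 1838 J; KE_f = ½(190.5)(3.858)² = 1418 J.
Fraction lost = 0.2283.

fraction ≈ 0.228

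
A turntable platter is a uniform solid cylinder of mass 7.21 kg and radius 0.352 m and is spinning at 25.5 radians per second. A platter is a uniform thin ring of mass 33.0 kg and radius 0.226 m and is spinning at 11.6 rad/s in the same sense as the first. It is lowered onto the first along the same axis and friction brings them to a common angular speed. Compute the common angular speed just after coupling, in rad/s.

|ω_f| ≈ 14.5 rad/s

No external torque acts about the common axis, so total angular momentum is conserved.
Moments of inertia: I_A = ½(7.21)(0.352)² = 0.4467 kg·m²; I_B = (33.0)(0.226)² = 1.686 kg·m².
Taking A's sense as positive: L = (0.4467)(25.5) + (1.686)(11.6) = 30.94 kg·m²·rad/s.
Combined I = 0.4467 + 1.686 = 2.132 kg·m².
ω_f = L / I = 30.94 / 2.132 = 14.51 rad/s.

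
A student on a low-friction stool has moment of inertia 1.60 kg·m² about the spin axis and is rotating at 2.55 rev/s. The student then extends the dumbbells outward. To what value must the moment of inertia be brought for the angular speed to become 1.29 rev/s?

Angular momentum about the spin axis is conserved since the torque about it is zero.
I₂ = I₁ω₁ / ω₂ = (1.60)(2.55) / (1.29) = 3.163 kg·m².

I₂ ≈ 3.16 kg·m²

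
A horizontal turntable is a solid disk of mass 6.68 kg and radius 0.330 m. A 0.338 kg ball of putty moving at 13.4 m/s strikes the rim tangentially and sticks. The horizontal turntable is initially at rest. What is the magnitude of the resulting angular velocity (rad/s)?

|ω_f| ≈ 3.73 rad/s

The axle reaction passes through the axle and exerts no torque about it; angular momentum about the axle is conserved through the impact.
I_p = ½(6.68)(0.330)² = 0.3637 kg·m². Taking the sense of the ball of putty's angular momentum as positive, L_{ball} = m v R = (0.338)(13.4)(0.330) = 1.495 kg·m²/s.
L_i = 0 + 1.495 = 1.495 kg·m²/s.
After sticking, I_f = I_p + m R² = 0.3637 + (0.338)(0.330)² = 0.4005 kg·m².
ω_f = L_i / I_f = 1.495 / 0.4005 = 3.732 rad/s.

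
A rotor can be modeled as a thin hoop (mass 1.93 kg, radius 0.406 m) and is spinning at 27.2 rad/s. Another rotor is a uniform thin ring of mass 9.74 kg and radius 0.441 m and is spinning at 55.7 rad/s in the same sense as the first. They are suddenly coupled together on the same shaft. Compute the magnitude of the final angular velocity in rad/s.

|ω_f| ≈ 51.6 rad/s

No external torque acts about the common axis, so total angular momentum is conserved.
Moments of inertia: I_A = (1.93)(0.406)² = 0.3181 kg·m²; I_B = (9.74)(0.441)² = 1.894 kg·m².
Taking A's sense as positive: L = (0.3181)(27.2) + (1.894)(55.7) = 114.2 kg·m²·rad/s.
Combined I = 0.3181 + 1.894 = 2.212 kg·m².
ω_f = L / I = 114.2 / 2.212 = 51.60 rad/s.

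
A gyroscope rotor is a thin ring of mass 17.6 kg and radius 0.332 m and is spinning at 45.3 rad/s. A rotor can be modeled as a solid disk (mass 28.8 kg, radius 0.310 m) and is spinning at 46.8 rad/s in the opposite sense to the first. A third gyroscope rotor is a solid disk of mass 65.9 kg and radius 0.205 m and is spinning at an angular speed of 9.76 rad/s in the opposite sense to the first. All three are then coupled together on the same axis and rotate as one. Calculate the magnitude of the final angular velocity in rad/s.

|ω_f| ≈ 2.04 rad/s

The coupling torques are internal; angular momentum about the shared axis is conserved.
Moments of inertia: I_A = (17.6)(0.332)² = 1.940 kg·m²; I_B = ½(28.8)(0.310)² = 1.384 kg·m²; I_C = ½(65.9)(0.205)² = 1.385 kg·m².
Taking A's sense as positive: L = (1.940)(45.3) − (1.384)(46.8) − (1.385)(9.76) = 9.601 kg·m²·rad/s.
Combined I = 1.940 + 1.384 + 1.385 = 4.709 kg·m².
ω_f = L / I = 9.601 / 4.709 = 2.039 rad/s.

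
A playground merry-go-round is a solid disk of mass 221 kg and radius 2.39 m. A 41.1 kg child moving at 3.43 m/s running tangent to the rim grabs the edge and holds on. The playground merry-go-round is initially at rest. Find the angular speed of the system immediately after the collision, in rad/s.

The axle reaction passes through the axle and exerts no torque about it; angular momentum about the axle is conserved through the impact.
I_p = ½(221)(2.39)² = 631.2 kg·m². Taking the sense of the child's angular momentum as positive, L_{child} = m v R = (41.1)(3.43)(2.39) = 336.9 kg·m²/s.
L_i = 0 + 336.9 = 336.9 kg·m²/s.
After sticking, I_f = I_p + m R² = 631.2 + (41.1)(2.39)² = 866.0 kg·m².
ω_f = L_i / I_f = 336.9 / 866.0 = 0.3891 rad/s.

|ω_f| ≈ 0.389 rad/s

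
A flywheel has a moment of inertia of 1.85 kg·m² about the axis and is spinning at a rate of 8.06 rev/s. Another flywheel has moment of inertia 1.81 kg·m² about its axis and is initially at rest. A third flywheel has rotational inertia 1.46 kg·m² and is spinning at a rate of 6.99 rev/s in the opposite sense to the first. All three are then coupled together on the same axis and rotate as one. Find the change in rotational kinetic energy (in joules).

ΔKE ≈ -3700 J

The coupling torques are internal; angular momentum about the shared axis is conserved.
Taking A's sense as positive: L = (1.850)(8.06) − (1.460)(6.99) = 4.706 kg·m²·rev/s.
Combined I = 1.850 + 1.810 + 1.460 = 5.120 kg·m².
ω_f = L / I = 4.706 / 5.120 = 0.9191 rev/s.
KE_i = ½ΣIω² = 3780 J; KE_f = ½(5.120)(5.775)² = 85.37 J.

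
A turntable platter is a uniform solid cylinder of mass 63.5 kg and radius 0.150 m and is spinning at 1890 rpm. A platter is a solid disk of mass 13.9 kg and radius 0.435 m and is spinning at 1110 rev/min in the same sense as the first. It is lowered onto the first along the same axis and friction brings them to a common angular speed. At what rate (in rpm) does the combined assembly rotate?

No external torque acts about the common axis, so total angular momentum is conserved.
Moments of inertia: I_A = ½(63.5)(0.150)² = 0.7144 kg·m²; I_B = ½(13.9)(0.435)² = 1.315 kg·m².
Taking A's sense as positive: L = (0.7144)(1890) + (1.315)(1110) = 2810 kg·m²·rpm.
Combined I = 0.7144 + 1.315 = 2.029 kg·m².
ω_f = L / I = 2810 / 2.029 = 1385 rpm.

|ω_f| ≈ 1380 rpm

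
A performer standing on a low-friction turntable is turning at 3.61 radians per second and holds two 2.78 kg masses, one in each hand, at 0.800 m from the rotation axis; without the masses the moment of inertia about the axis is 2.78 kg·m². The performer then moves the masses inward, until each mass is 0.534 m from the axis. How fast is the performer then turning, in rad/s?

ω₂ ≈ 5.24 rad/s

With no external torque about the axis, L is conserved: I₁ω₁ = I₂ω₂.
I₁ = 2.78 + 2(2.78)(0.800)² = 6.338 kg·m²; I₂ = 2.78 + 2(2.78)(0.534)² = 4.365 kg·m².
ω₂ = I₁ω₁ / I₂ = (6.338)(3.61 rad/s) / (4.365) = 5.242 rad/s.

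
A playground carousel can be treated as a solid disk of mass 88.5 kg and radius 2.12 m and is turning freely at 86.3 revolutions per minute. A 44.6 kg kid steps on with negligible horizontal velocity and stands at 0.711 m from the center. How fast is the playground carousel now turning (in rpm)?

ω_f ≈ 77.5 rpm

The added mass arrives with no angular momentum about the center, and any external torque about the center is negligible, so the system's angular momentum is conserved.
I_p = ½(88.5)(2.12)² = 198.9 kg·m².
Added inertia Σmr² = (44.6)(0.711)² = 22.55 kg·m²; I_f = 198.9 + 22.55 = 221.4 kg·m².
ω_f = I_p ω_i / I_f = (198.9)(86.3) / 221.4 = 77.51 rpm.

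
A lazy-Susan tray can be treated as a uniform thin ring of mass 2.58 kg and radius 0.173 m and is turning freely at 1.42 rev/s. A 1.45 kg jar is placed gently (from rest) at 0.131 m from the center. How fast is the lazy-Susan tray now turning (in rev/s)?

ω_f ≈ 1.07 rev/s

No external torque acts about the center; L_before = L_after.
I_p = (2.58)(0.173)² = 0.07722 kg·m².
Added inertia Σmr² = (1.45)(0.131)² = 0.02488 kg·m²; I_f = 0.07722 + 0.02488 = 0.1021 kg·m².
ω_f = I_p ω_i / I_f = (0.07722)(1.42) / 0.1021 = 1.074 rev/s.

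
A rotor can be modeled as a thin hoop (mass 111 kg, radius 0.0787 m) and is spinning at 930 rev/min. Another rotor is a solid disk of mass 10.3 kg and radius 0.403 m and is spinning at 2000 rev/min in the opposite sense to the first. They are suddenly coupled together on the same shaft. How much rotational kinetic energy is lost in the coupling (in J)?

ΔKE lost ≈ 17800 J

The coupling torques are internal; angular momentum about the shared axis is conserved.
Moments of inertia: I_A = (111)(0.0787)² = 0.6875 kg·m²; I_B = ½(10.3)(0.403)² = 0.8364 kg·m².
Taking A's sense as positive: L = (0.6875)(930) − (0.8364)(2000) = -1033 kg·m²·rpm.
Combined I = 0.6875 + 0.8364 = 1.524 kg·m².
ω_f = L / I = -1033 / 1.524 = -678.2 rpm.
KE_i = ½ΣIω² = 21600 J; KE_f = ½(1.524)(71.02)² = 3843 J.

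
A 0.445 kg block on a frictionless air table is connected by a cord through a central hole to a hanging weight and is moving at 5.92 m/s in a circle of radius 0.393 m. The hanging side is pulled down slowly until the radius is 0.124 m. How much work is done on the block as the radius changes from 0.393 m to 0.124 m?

Central (radial) force ⇒ zero torque about the center ⇒ m v r is constant.
v₂ = v₁ r₁ / r₂ = (5.92)(0.393) / (0.124) = 18.76 m/s.
W = ΔKE = ½m(v₂² − v₁²) = 70.53 J.

W ≈ 70.5 J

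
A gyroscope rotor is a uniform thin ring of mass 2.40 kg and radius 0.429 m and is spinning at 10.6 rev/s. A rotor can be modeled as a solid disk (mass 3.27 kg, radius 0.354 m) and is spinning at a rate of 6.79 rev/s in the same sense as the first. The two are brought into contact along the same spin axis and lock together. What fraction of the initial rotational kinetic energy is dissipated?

fraction ≈ 0.0344

The coupling torques are internal; angular momentum about the shared axis is conserved.
Moments of inertia: I_A = (2.40)(0.429)² = 0.4417 kg·m²; I_B = ½(3.27)(0.354)² = 0.2049 kg·m².
Taking A's sense as positive: L = (0.4417)(10.6) + (0.2049)(6.79) = 6.073 kg·m²·rev/s.
Combined I = 0.4417 + 0.2049 = 0.6466 kg·m².
ω_f = L / I = 6.073 / 0.6466 = 9.393 rev/s.
KE_i = ½ΣIω² = 1166 J; KE_f = ½(0.6466)(59.02)² = 1126 J.
Fraction dissipated = (KE_i − KE_f)/KE_i = 0.03439.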